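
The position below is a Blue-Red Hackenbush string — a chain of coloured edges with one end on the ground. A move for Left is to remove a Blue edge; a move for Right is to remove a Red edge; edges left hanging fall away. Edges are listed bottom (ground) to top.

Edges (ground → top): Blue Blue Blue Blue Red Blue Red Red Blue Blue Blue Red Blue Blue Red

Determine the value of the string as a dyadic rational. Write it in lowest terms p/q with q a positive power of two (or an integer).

7405/2048

Recurse on prefixes of the 15-edge string Blue Blue Blue Blue Red Blue Red Red Blue Blue Blue Red Blue Blue Red:
v_1 [B]  L=[0]  R=[]  => 1
v_2 [BB]  L=[0, 1]  R=[]  => 2
v_3 [BBB]  L=[0, 1, 2]  R=[]  => 3
v_4 [BBBB]  L=[0, 1, 2, 3]  R=[]  => 4
v_5 [BBBBR]  L=[0, 1, 2, 3]  R=[4]  => 7/2
v_6 [BBBBRB]  L=[0, 1, 2, 3, 7/2]  R=[4]  => 15/4
v_7 [BBBBRBR]  L=[0, 1, 2, 3, 7/2]  R=[15/4, 4]  => 29/8
v_8 [BBBBRBRR]  L=[0, 1, 2, 3, 7/2]  R=[29/8, 15/4, 4]  => 57/16
v_9 [BBBBRBRRB]  L=[0, 1, 2, 3, 7/2, 57/16]  R=[29/8, 15/4, 4]  => 115/32
v_10 [BBBBRBRRBB]  L=[0, 1, 2, 3, 7/2, 57/16, 115/32]  R=[29/8, 15/4, 4]  => 231/64
v_11 [BBBBRBRRBBB]  L=[0, 1, 2, 3, 7/2, 57/16, 115/32, 231/64]  R=[29/8, 15/4, 4]  => 463/128
v_12 [BBBBRBRRBBBR]  L=[0, 1, 2, 3, 7/2, 57/16, 115/32, 231/64]  R=[463/128, 29/8, 15/4, 4]  => 925/256
v_13 [BBBBRBRRBBBRB]  L=[0, 1, 2, 3, 7/2, 57/16, 115/32, 231/64, 925/256]  R=[463/128, 29/8, 15/4, 4]  => 1851/512
v_14 [BBBBRBRRBBBRBB]  L=[0, 1, 2, 3, 7/2, 57/16, 115/32, 231/64, 925/256, 1851/512]  R=[463/128, 29/8, 15/4, 4]  => 3703/1024
v_15 [BBBBRBRRBBBRBBR]  L=[0, 1, 2, 3, 7/2, 57/16, 115/32, 231/64, 925/256, 1851/512]  R=[3703/1024, 463/128, 29/8, 15/4, 4]  => 7405/2048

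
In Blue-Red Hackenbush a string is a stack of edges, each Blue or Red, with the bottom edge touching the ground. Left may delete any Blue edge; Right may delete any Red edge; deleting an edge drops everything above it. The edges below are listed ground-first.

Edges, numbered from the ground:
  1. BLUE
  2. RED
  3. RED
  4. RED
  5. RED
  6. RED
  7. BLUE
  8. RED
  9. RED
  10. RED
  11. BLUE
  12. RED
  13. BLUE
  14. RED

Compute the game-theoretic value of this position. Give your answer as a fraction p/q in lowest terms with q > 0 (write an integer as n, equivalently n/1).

277/8192

Build val(s[:k]) for k = 1..14, string s = BLUE RED RED RED RED RED BLUE RED RED RED BLUE RED BLUE RED.
step 1: add BLUE to get B; options L={ 0 } R={ none } — 1
step 2: add RED to get BR; options L={ 0 } R={ 1 } — 1/2
step 3: add RED to get BRR; options L={ 0 } R={ 1/2 1 } — 1/4
step 4: add RED to get BRRR; options L={ 0 } R={ 1/4 1/2 1 } — 1/8
step 5: add RED to get BRRRR; options L={ 0 } R={ 1/8 1/4 1/2 1 } — 1/16
step 6: add RED to get BRRRRR; options L={ 0 } R={ 1/16 1/8 1/4 1/2 1 } — 1/32
step 7: add BLUE to get BRRRRRB; options L={ 0 1/32 } R={ 1/16 1/8 1/4 1/2 1 } — 3/64
step 8: add RED to get BRRRRRBR; options L={ 0 1/32 } R={ 3/64 1/16 1/8 1/4 1/2 1 } — 5/128
step 9: add RED to get BRRRRRBRR; options L={ 0 1/32 } R={ 5/128 3/64 1/16 1/8 1/4 1/2 1 } — 9/256
step 10: add RED to get BRRRRRBRRR; options L={ 0 1/32 } R={ 9/256 5/128 3/64 1/16 1/8 1/4 1/2 1 } — 17/512
step 11: add BLUE to get BRRRRRBRRRB; options L={ 0 1/32 17/512 } R={ 9/256 5/128 3/64 1/16 1/8 1/4 1/2 1 } — 35/1024
step 12: add RED to get BRRRRRBRRRBR; options L={ 0 1/32 17/512 } R={ 35/1024 9/256 5/128 3/64 1/16 1/8 1/4 1/2 1 } — 69/2048
step 13: add BLUE to get BRRRRRBRRRBRB; options L={ 0 1/32 17/512 69/2048 } R={ 35/1024 9/256 5/128 3/64 1/16 1/8 1/4 1/2 1 } — 139/4096
step 14: add RED to get BRRRRRBRRRBRBR; options L={ 0 1/32 17/512 69/2048 } R={ 139/4096 35/1024 9/256 5/128 3/64 1/16 1/8 1/4 1/2 1 } — 277/8192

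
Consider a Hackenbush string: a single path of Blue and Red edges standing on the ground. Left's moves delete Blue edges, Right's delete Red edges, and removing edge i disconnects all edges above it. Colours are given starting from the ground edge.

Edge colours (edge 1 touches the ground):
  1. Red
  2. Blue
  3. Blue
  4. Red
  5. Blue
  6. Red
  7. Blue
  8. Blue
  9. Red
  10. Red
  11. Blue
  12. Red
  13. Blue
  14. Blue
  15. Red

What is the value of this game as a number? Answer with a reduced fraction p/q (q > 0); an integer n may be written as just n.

-5331/16384

edge 1 of 15 (Red): { · | 0 } so -1
edge 2 of 15 (Blue): { -1 | 0 } so -1/2
edge 3 of 15 (Blue): { -1, -1/2 | 0 } so -1/4
edge 4 of 15 (Red): { -1, -1/2 | -1/4, 0 } so -3/8
edge 5 of 15 (Blue): { -1, -1/2, -3/8 | -1/4, 0 } so -5/16
edge 6 of 15 (Red): { -1, -1/2, -3/8 | -5/16, -1/4, 0 } so -11/32
edge 7 of 15 (Blue): { -1, -1/2, -3/8, -11/32 | -5/16, -1/4, 0 } so -21/64
edge 8 of 15 (Blue): { -1, -1/2, -3/8, -11/32, -21/64 | -5/16, -1/4, 0 } so -41/128
edge 9 of 15 (Red): { -1, -1/2, -3/8, -11/32, -21/64 | -41/128, -5/16, -1/4, 0 } so -83/256
edge 10 of 15 (Red): { -1, -1/2, -3/8, -11/32, -21/64 | -83/256, -41/128, -5/16, -1/4, 0 } so -167/512
edge 11 of 15 (Blue): { -1, -1/2, -3/8, -11/32, -21/64, -167/512 | -83/256, -41/128, -5/16, -1/4, 0 } so -333/1024
edge 12 of 15 (Red): { -1, -1/2, -3/8, -11/32, -21/64, -167/512 | -333/1024, -83/256, -41/128, -5/16, -1/4, 0 } so -667/2048
edge 13 of 15 (Blue): { -1, -1/2, -3/8, -11/32, -21/64, -167/512, -667/2048 | -333/1024, -83/256, -41/128, -5/16, -1/4, 0 } so -1333/4096
edge 14 of 15 (Blue): { -1, -1/2, -3/8, -11/32, -21/64, -167/512, -667/2048, -1333/4096 | -333/1024, -83/256, -41/128, -5/16, -1/4, 0 } so -2665/8192
edge 15 of 15 (Red): { -1, -1/2, -3/8, -11/32, -21/64, -167/512, -667/2048, -1333/4096 | -2665/8192, -333/1024, -83/256, -41/128, -5/16, -1/4, 0 } so -5331/16384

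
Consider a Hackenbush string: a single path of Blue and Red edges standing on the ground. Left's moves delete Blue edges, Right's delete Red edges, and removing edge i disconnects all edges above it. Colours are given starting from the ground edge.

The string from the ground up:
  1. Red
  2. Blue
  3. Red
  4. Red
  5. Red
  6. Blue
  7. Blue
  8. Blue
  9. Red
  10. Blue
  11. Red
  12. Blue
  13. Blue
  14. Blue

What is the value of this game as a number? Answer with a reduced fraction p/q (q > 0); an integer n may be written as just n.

v_1 [R]  L=[·]  R=[0]  => -1
v_2 [RB]  L=[-1]  R=[0]  => -1/2
v_3 [RBR]  L=[-1]  R=[-1/2, 0]  => -3/4
v_4 [RBRR]  L=[-1]  R=[-3/4, -1/2, 0]  => -7/8
v_5 [RBRRR]  L=[-1]  R=[-7/8, -3/4, -1/2, 0]  => -15/16
v_6 [RBRRRB]  L=[-1, -15/16]  R=[-7/8, -3/4, -1/2, 0]  => -29/32
v_7 [RBRRRBB]  L=[-1, -15/16, -29/32]  R=[-7/8, -3/4, -1/2, 0]  => -57/64
v_8 [RBRRRBBB]  L=[-1, -15/16, -29/32, -57/64]  R=[-7/8, -3/4, -1/2, 0]  => -113/128
v_9 [RBRRRBBBR]  L=[-1, -15/16, -29/32, -57/64]  R=[-113/128, -7/8, -3/4, -1/2, 0]  => -227/256
v_10 [RBRRRBBBRB]  L=[-1, -15/16, -29/32, -57/64, -227/256]  R=[-113/128, -7/8, -3/4, -1/2, 0]  => -453/512
v_11 [RBRRRBBBRBR]  L=[-1, -15/16, -29/32, -57/64, -227/256]  R=[-453/512, -113/128, -7/8, -3/4, -1/2, 0]  => -907/1024
v_12 [RBRRRBBBRBRB]  L=[-1, -15/16, -29/32, -57/64, -227/256, -907/1024]  R=[-453/512, -113/128, -7/8, -3/4, -1/2, 0]  => -1813/2048
v_13 [RBRRRBBBRBRBB]  L=[-1, -15/16, -29/32, -57/64, -227/256, -907/1024, -1813/2048]  R=[-453/512, -113/128, -7/8, -3/4, -1/2, 0]  => -3625/4096
v_14 [RBRRRBBBRBRBBB]  L=[-1, -15/16, -29/32, -57/64, -227/256, -907/1024, -1813/2048, -3625/4096]  R=[-453/512, -113/128, -7/8, -3/4, -1/2, 0]  => -7249/8192

-7249/8192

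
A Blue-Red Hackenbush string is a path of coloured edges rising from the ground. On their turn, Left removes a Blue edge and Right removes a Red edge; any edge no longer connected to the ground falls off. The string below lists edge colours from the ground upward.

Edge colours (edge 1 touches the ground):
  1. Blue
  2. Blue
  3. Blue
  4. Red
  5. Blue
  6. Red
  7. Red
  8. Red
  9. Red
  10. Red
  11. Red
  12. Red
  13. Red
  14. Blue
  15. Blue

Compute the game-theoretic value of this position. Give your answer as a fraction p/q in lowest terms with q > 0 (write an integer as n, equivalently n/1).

Prefix values for Blue Blue Blue Red Blue Red Red Red Red Red Red Red Red Blue Blue via {L|R} + simplicity:
v(B) = { 0 | none } — 1
v(BB) = { 0,1 | none } — 2
v(BBB) = { 0,1,2 | none } — 3
v(BBBR) = { 0,1,2 | 3 } — 5/2
v(BBBRB) = { 0,1,2,5/2 | 3 } — 11/4
v(BBBRBR) = { 0,1,2,5/2 | 11/4,3 } — 21/8
v(BBBRBRR) = { 0,1,2,5/2 | 21/8,11/4,3 } — 41/16
v(BBBRBRRR) = { 0,1,2,5/2 | 41/16,21/8,11/4,3 } — 81/32
v(BBBRBRRRR) = { 0,1,2,5/2 | 81/32,41/16,21/8,11/4,3 } — 161/64
v(BBBRBRRRRR) = { 0,1,2,5/2 | 161/64,81/32,41/16,21/8,11/4,3 } — 321/128
v(BBBRBRRRRRR) = { 0,1,2,5/2 | 321/128,161/64,81/32,41/16,21/8,11/4,3 } — 641/256
v(BBBRBRRRRRRR) = { 0,1,2,5/2 | 641/256,321/128,161/64,81/32,41/16,21/8,11/4,3 } — 1281/512
v(BBBRBRRRRRRRR) = { 0,1,2,5/2 | 1281/512,641/256,321/128,161/64,81/32,41/16,21/8,11/4,3 } — 2561/1024
v(BBBRBRRRRRRRRB) = { 0,1,2,5/2,2561/1024 | 1281/512,641/256,321/128,161/64,81/32,41/16,21/8,11/4,3 } — 5123/2048
v(BBBRBRRRRRRRRBB) = { 0,1,2,5/2,2561/1024,5123/2048 | 1281/512,641/256,321/128,161/64,81/32,41/16,21/8,11/4,3 } — 10247/4096

10247/4096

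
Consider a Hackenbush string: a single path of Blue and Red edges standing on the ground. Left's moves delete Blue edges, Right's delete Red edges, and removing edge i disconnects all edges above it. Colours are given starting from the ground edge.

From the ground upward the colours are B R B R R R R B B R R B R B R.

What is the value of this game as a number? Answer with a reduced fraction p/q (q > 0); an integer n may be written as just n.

8597/16384

Prefix values for B R B R R R R B B R R B R B R via {L|R} + simplicity:
1 of 15 · B · max L 0 · min R +∞ => 1
2 of 15 · BR · max L 0 · min R 1 => 1/2
3 of 15 · BRB · max L 1/2 · min R 1 => 3/4
4 of 15 · BRBR · max L 1/2 · min R 3/4 => 5/8
5 of 15 · BRBRR · max L 1/2 · min R 5/8 => 9/16
6 of 15 · BRBRRR · max L 1/2 · min R 9/16 => 17/32
7 of 15 · BRBRRRR · max L 1/2 · min R 17/32 => 33/64
8 of 15 · BRBRRRRB · max L 33/64 · min R 17/32 => 67/128
9 of 15 · BRBRRRRBB · max L 67/128 · min R 17/32 => 135/256
10 of 15 · BRBRRRRBBR · max L 67/128 · min R 135/256 => 269/512
11 of 15 · BRBRRRRBBRR · max L 67/128 · min R 269/512 => 537/1024
12 of 15 · BRBRRRRBBRRB · max L 537/1024 · min R 269/512 => 1075/2048
13 of 15 · BRBRRRRBBRRBR · max L 537/1024 · min R 1075/2048 => 2149/4096
14 of 15 · BRBRRRRBBRRBRB · max L 2149/4096 · min R 1075/2048 => 4299/8192
15 of 15 · BRBRRRRBBRRBRBR · max L 2149/4096 · min R 4299/8192 => 8597/16384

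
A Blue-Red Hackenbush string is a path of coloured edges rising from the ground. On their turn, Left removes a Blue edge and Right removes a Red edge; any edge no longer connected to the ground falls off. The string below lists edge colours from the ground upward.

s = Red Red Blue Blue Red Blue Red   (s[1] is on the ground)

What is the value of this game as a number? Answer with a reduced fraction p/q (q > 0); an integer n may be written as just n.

Recurse on prefixes of the 7-edge string Red Red Blue Blue Red Blue Red:
g_1 [R]  L=[none]  R=[0]  -> -1
g_2 [RR]  L=[none]  R=[-1; 0]  -> -2
g_3 [RRB]  L=[-2]  R=[-1; 0]  -> -3/2
g_4 [RRBB]  L=[-2; -3/2]  R=[-1; 0]  -> -5/4
g_5 [RRBBR]  L=[-2; -3/2]  R=[-5/4; -1; 0]  -> -11/8
g_6 [RRBBRB]  L=[-2; -3/2; -11/8]  R=[-5/4; -1; 0]  -> -21/16
g_7 [RRBBRBR]  L=[-2; -3/2; -11/8]  R=[-21/16; -5/4; -1; 0]  -> -43/32

-43/32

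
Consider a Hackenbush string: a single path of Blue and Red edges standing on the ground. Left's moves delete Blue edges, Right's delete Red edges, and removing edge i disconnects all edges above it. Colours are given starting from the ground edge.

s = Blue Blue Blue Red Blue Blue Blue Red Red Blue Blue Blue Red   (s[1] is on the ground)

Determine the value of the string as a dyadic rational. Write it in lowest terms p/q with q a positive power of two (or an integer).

2973/1024

Recurse on prefixes of the 13-edge string Blue Blue Blue Red Blue Blue Blue Red Red Blue Blue Blue Red:
1 of 13 · B · max L 0 · min R +∞ gives 1
2 of 13 · BB · max L 1 · min R +∞ gives 2
3 of 13 · BBB · max L 2 · min R +∞ gives 3
4 of 13 · BBBR · max L 2 · min R 3 gives 5/2
5 of 13 · BBBRB · max L 5/2 · min R 3 gives 11/4
6 of 13 · BBBRBB · max L 11/4 · min R 3 gives 23/8
7 of 13 · BBBRBBB · max L 23/8 · min R 3 gives 47/16
8 of 13 · BBBRBBBR · max L 23/8 · min R 47/16 gives 93/32
9 of 13 · BBBRBBBRR · max L 23/8 · min R 93/32 gives 185/64
10 of 13 · BBBRBBBRRB · max L 185/64 · min R 93/32 gives 371/128
11 of 13 · BBBRBBBRRBB · max L 371/128 · min R 93/32 gives 743/256
12 of 13 · BBBRBBBRRBBB · max L 743/256 · min R 93/32 gives 1487/512
13 of 13 · BBBRBBBRRBBBR · max L 743/256 · min R 1487/512 gives 2973/1024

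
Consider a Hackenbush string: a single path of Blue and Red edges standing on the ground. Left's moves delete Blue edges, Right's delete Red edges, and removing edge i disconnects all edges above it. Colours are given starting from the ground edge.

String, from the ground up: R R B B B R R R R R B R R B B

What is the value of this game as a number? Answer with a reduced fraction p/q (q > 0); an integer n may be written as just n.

-10201/8192

Prefix values for R R B B B R R R R R B R R B B via {L|R} + simplicity:
R: Left { — }, Right { 0 } — simplest -1
RR: Left { — }, Right { -1 0 } — simplest -2
RRB: Left { -2 }, Right { -1 0 } — simplest -3/2
RRBB: Left { -2 -3/2 }, Right { -1 0 } — simplest -5/4
RRBBB: Left { -2 -3/2 -5/4 }, Right { -1 0 } — simplest -9/8
RRBBBR: Left { -2 -3/2 -5/4 }, Right { -9/8 -1 0 } — simplest -19/16
RRBBBRR: Left { -2 -3/2 -5/4 }, Right { -19/16 -9/8 -1 0 } — simplest -39/32
RRBBBRRR: Left { -2 -3/2 -5/4 }, Right { -39/32 -19/16 -9/8 -1 0 } — simplest -79/64
RRBBBRRRR: Left { -2 -3/2 -5/4 }, Right { -79/64 -39/32 -19/16 -9/8 -1 0 } — simplest -159/128
RRBBBRRRRR: Left { -2 -3/2 -5/4 }, Right { -159/128 -79/64 -39/32 -19/16 -9/8 -1 0 } — simplest -319/256
RRBBBRRRRRB: Left { -2 -3/2 -5/4 -319/256 }, Right { -159/128 -79/64 -39/32 -19/16 -9/8 -1 0 } — simplest -637/512
RRBBBRRRRRBR: Left { -2 -3/2 -5/4 -319/256 }, Right { -637/512 -159/128 -79/64 -39/32 -19/16 -9/8 -1 0 } — simplest -1275/1024
RRBBBRRRRRBRR: Left { -2 -3/2 -5/4 -319/256 }, Right { -1275/1024 -637/512 -159/128 -79/64 -39/32 -19/16 -9/8 -1 0 } — simplest -2551/2048
RRBBBRRRRRBRRB: Left { -2 -3/2 -5/4 -319/256 -2551/2048 }, Right { -1275/1024 -637/512 -159/128 -79/64 -39/32 -19/16 -9/8 -1 0 } — simplest -5101/4096
RRBBBRRRRRBRRBB: Left { -2 -3/2 -5/4 -319/256 -2551/2048 -5101/4096 }, Right { -1275/1024 -637/512 -159/128 -79/64 -39/32 -19/16 -9/8 -1 0 } — simplest -10201/8192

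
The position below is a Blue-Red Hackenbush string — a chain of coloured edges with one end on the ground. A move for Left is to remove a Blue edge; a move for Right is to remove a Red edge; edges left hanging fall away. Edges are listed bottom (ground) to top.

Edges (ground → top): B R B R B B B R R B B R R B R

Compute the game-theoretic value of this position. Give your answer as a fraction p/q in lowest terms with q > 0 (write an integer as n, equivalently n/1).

11877/16384

1 of 15 · B · max L 0 · min R +∞ — 1
2 of 15 · BR · max L 0 · min R 1 — 1/2
3 of 15 · BRB · max L 1/2 · min R 1 — 3/4
4 of 15 · BRBR · max L 1/2 · min R 3/4 — 5/8
5 of 15 · BRBRB · max L 5/8 · min R 3/4 — 11/16
6 of 15 · BRBRBB · max L 11/16 · min R 3/4 — 23/32
7 of 15 · BRBRBBB · max L 23/32 · min R 3/4 — 47/64
8 of 15 · BRBRBBBR · max L 23/32 · min R 47/64 — 93/128
9 of 15 · BRBRBBBRR · max L 23/32 · min R 93/128 — 185/256
10 of 15 · BRBRBBBRRB · max L 185/256 · min R 93/128 — 371/512
11 of 15 · BRBRBBBRRBB · max L 371/512 · min R 93/128 — 743/1024
12 of 15 · BRBRBBBRRBBR · max L 371/512 · min R 743/1024 — 1485/2048
13 of 15 · BRBRBBBRRBBRR · max L 371/512 · min R 1485/2048 — 2969/4096
14 of 15 · BRBRBBBRRBBRRB · max L 2969/4096 · min R 1485/2048 — 5939/8192
15 of 15 · BRBRBBBRRBBRRBR · max L 2969/4096 · min R 5939/8192 — 11877/16384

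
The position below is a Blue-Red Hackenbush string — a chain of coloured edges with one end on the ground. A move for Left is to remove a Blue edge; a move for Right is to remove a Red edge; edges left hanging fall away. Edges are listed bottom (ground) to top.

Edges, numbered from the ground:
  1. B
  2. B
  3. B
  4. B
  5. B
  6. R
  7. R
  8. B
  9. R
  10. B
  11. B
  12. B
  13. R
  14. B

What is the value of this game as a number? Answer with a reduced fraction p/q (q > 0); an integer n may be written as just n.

2235/512

Recurse on prefixes of the 14-edge string B B B B B R R B R B B B R B:
B: Left { 0 }, Right {  } → simplest 1
BB: Left { 0,1 }, Right {  } → simplest 2
BBB: Left { 0,1,2 }, Right {  } → simplest 3
BBBB: Left { 0,1,2,3 }, Right {  } → simplest 4
BBBBB: Left { 0,1,2,3,4 }, Right {  } → simplest 5
BBBBBR: Left { 0,1,2,3,4 }, Right { 5 } → simplest 9/2
BBBBBRR: Left { 0,1,2,3,4 }, Right { 9/2,5 } → simplest 17/4
BBBBBRRB: Left { 0,1,2,3,4,17/4 }, Right { 9/2,5 } → simplest 35/8
BBBBBRRBR: Left { 0,1,2,3,4,17/4 }, Right { 35/8,9/2,5 } → simplest 69/16
BBBBBRRBRB: Left { 0,1,2,3,4,17/4,69/16 }, Right { 35/8,9/2,5 } → simplest 139/32
BBBBBRRBRBB: Left { 0,1,2,3,4,17/4,69/16,139/32 }, Right { 35/8,9/2,5 } → simplest 279/64
BBBBBRRBRBBB: Left { 0,1,2,3,4,17/4,69/16,139/32,279/64 }, Right { 35/8,9/2,5 } → simplest 559/128
BBBBBRRBRBBBR: Left { 0,1,2,3,4,17/4,69/16,139/32,279/64 }, Right { 559/128,35/8,9/2,5 } → simplest 1117/256
BBBBBRRBRBBBRB: Left { 0,1,2,3,4,17/4,69/16,139/32,279/64,1117/256 }, Right { 559/128,35/8,9/2,5 } → simplest 2235/512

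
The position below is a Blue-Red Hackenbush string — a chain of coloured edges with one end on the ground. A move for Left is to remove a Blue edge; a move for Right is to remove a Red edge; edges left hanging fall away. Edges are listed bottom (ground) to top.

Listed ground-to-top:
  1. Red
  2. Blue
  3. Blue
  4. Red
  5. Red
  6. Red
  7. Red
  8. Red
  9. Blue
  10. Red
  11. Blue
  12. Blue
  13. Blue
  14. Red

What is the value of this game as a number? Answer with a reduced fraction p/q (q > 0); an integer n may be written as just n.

Prefix values for Red Blue Blue Red Red Red Red Red Blue Red Blue Blue Blue Red via {L|R} + simplicity:
R: Left { · }, Right { 0 } → simplest -1
RB: Left { -1 }, Right { 0 } → simplest -1/2
RBB: Left { -1; -1/2 }, Right { 0 } → simplest -1/4
RBBR: Left { -1; -1/2 }, Right { -1/4; 0 } → simplest -3/8
RBBRR: Left { -1; -1/2 }, Right { -3/8; -1/4; 0 } → simplest -7/16
RBBRRR: Left { -1; -1/2 }, Right { -7/16; -3/8; -1/4; 0 } → simplest -15/32
RBBRRRR: Left { -1; -1/2 }, Right { -15/32; -7/16; -3/8; -1/4; 0 } → simplest -31/64
RBBRRRRR: Left { -1; -1/2 }, Right { -31/64; -15/32; -7/16; -3/8; -1/4; 0 } → simplest -63/128
RBBRRRRRB: Left { -1; -1/2; -63/128 }, Right { -31/64; -15/32; -7/16; -3/8; -1/4; 0 } → simplest -125/256
RBBRRRRRBR: Left { -1; -1/2; -63/128 }, Right { -125/256; -31/64; -15/32; -7/16; -3/8; -1/4; 0 } → simplest -251/512
RBBRRRRRBRB: Left { -1; -1/2; -63/128; -251/512 }, Right { -125/256; -31/64; -15/32; -7/16; -3/8; -1/4; 0 } → simplest -501/1024
RBBRRRRRBRBB: Left { -1; -1/2; -63/128; -251/512; -501/1024 }, Right { -125/256; -31/64; -15/32; -7/16; -3/8; -1/4; 0 } → simplest -1001/2048
RBBRRRRRBRBBB: Left { -1; -1/2; -63/128; -251/512; -501/1024; -1001/2048 }, Right { -125/256; -31/64; -15/32; -7/16; -3/8; -1/4; 0 } → simplest -2001/4096
RBBRRRRRBRBBBR: Left { -1; -1/2; -63/128; -251/512; -501/1024; -1001/2048 }, Right { -2001/4096; -125/256; -31/64; -15/32; -7/16; -3/8; -1/4; 0 } → simplest -4003/8192

-4003/8192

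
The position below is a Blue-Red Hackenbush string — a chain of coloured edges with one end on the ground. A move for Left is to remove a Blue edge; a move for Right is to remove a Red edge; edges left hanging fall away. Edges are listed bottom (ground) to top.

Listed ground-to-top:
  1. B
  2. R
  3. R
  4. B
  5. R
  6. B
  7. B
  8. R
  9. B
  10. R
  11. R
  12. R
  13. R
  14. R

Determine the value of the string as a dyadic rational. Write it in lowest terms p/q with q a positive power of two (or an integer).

2881/8192

g(B) = { 0 | none } — 1
g(BR) = { 0 | 1 } — 1/2
g(BRR) = { 0 | 1/2; 1 } — 1/4
g(BRRB) = { 0; 1/4 | 1/2; 1 } — 3/8
g(BRRBR) = { 0; 1/4 | 3/8; 1/2; 1 } — 5/16
g(BRRBRB) = { 0; 1/4; 5/16 | 3/8; 1/2; 1 } — 11/32
g(BRRBRBB) = { 0; 1/4; 5/16; 11/32 | 3/8; 1/2; 1 } — 23/64
g(BRRBRBBR) = { 0; 1/4; 5/16; 11/32 | 23/64; 3/8; 1/2; 1 } — 45/128
g(BRRBRBBRB) = { 0; 1/4; 5/16; 11/32; 45/128 | 23/64; 3/8; 1/2; 1 } — 91/256
g(BRRBRBBRBR) = { 0; 1/4; 5/16; 11/32; 45/128 | 91/256; 23/64; 3/8; 1/2; 1 } — 181/512
g(BRRBRBBRBRR) = { 0; 1/4; 5/16; 11/32; 45/128 | 181/512; 91/256; 23/64; 3/8; 1/2; 1 } — 361/1024
g(BRRBRBBRBRRR) = { 0; 1/4; 5/16; 11/32; 45/128 | 361/1024; 181/512; 91/256; 23/64; 3/8; 1/2; 1 } — 721/2048
g(BRRBRBBRBRRRR) = { 0; 1/4; 5/16; 11/32; 45/128 | 721/2048; 361/1024; 181/512; 91/256; 23/64; 3/8; 1/2; 1 } — 1441/4096
g(BRRBRBBRBRRRRR) = { 0; 1/4; 5/16; 11/32; 45/128 | 1441/4096; 721/2048; 361/1024; 181/512; 91/256; 23/64; 3/8; 1/2; 1 } — 2881/8192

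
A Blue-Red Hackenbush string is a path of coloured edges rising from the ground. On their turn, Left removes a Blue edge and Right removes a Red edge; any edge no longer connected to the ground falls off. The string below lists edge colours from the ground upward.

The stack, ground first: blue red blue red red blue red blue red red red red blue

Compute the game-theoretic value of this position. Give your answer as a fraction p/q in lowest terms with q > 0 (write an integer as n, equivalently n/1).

step 1: add blue to get b; options L={ 0 } R={ (no moves) } ⇒ 1
step 2: add red to get br; options L={ 0 } R={ 1 } ⇒ 1/2
step 3: add blue to get brb; options L={ 0, 1/2 } R={ 1 } ⇒ 3/4
step 4: add red to get brbr; options L={ 0, 1/2 } R={ 3/4, 1 } ⇒ 5/8
step 5: add red to get brbrr; options L={ 0, 1/2 } R={ 5/8, 3/4, 1 } ⇒ 9/16
step 6: add blue to get brbrrb; options L={ 0, 1/2, 9/16 } R={ 5/8, 3/4, 1 } ⇒ 19/32
step 7: add red to get brbrrbr; options L={ 0, 1/2, 9/16 } R={ 19/32, 5/8, 3/4, 1 } ⇒ 37/64
step 8: add blue to get brbrrbrb; options L={ 0, 1/2, 9/16, 37/64 } R={ 19/32, 5/8, 3/4, 1 } ⇒ 75/128
step 9: add red to get brbrrbrbr; options L={ 0, 1/2, 9/16, 37/64 } R={ 75/128, 19/32, 5/8, 3/4, 1 } ⇒ 149/256
step 10: add red to get brbrrbrbrr; options L={ 0, 1/2, 9/16, 37/64 } R={ 149/256, 75/128, 19/32, 5/8, 3/4, 1 } ⇒ 297/512
step 11: add red to get brbrrbrbrrr; options L={ 0, 1/2, 9/16, 37/64 } R={ 297/512, 149/256, 75/128, 19/32, 5/8, 3/4, 1 } ⇒ 593/1024
step 12: add red to get brbrrbrbrrrr; options L={ 0, 1/2, 9/16, 37/64 } R={ 593/1024, 297/512, 149/256, 75/128, 19/32, 5/8, 3/4, 1 } ⇒ 1185/2048
step 13: add blue to get brbrrbrbrrrrb; options L={ 0, 1/2, 9/16, 37/64, 1185/2048 } R={ 593/1024, 297/512, 149/256, 75/128, 19/32, 5/8, 3/4, 1 } ⇒ 2371/4096

2371/4096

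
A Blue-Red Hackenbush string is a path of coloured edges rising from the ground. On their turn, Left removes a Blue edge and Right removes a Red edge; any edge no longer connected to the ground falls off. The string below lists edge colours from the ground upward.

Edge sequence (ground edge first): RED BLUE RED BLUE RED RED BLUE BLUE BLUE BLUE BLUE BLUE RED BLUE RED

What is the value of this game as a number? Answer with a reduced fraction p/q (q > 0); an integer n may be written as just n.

value_1 [R]  L=[none]  R=[0]  → -1
value_2 [RB]  L=[-1]  R=[0]  → -1/2
value_3 [RBR]  L=[-1]  R=[-1/2; 0]  → -3/4
value_4 [RBRB]  L=[-1; -3/4]  R=[-1/2; 0]  → -5/8
value_5 [RBRBR]  L=[-1; -3/4]  R=[-5/8; -1/2; 0]  → -11/16
value_6 [RBRBRR]  L=[-1; -3/4]  R=[-11/16; -5/8; -1/2; 0]  → -23/32
value_7 [RBRBRRB]  L=[-1; -3/4; -23/32]  R=[-11/16; -5/8; -1/2; 0]  → -45/64
value_8 [RBRBRRBB]  L=[-1; -3/4; -23/32; -45/64]  R=[-11/16; -5/8; -1/2; 0]  → -89/128
value_9 [RBRBRRBBB]  L=[-1; -3/4; -23/32; -45/64; -89/128]  R=[-11/16; -5/8; -1/2; 0]  → -177/256
value_10 [RBRBRRBBBB]  L=[-1; -3/4; -23/32; -45/64; -89/128; -177/256]  R=[-11/16; -5/8; -1/2; 0]  → -353/512
value_11 [RBRBRRBBBBB]  L=[-1; -3/4; -23/32; -45/64; -89/128; -177/256; -353/512]  R=[-11/16; -5/8; -1/2; 0]  → -705/1024
value_12 [RBRBRRBBBBBB]  L=[-1; -3/4; -23/32; -45/64; -89/128; -177/256; -353/512; -705/1024]  R=[-11/16; -5/8; -1/2; 0]  → -1409/2048
value_13 [RBRBRRBBBBBBR]  L=[-1; -3/4; -23/32; -45/64; -89/128; -177/256; -353/512; -705/1024]  R=[-1409/2048; -11/16; -5/8; -1/2; 0]  → -2819/4096
value_14 [RBRBRRBBBBBBRB]  L=[-1; -3/4; -23/32; -45/64; -89/128; -177/256; -353/512; -705/1024; -2819/4096]  R=[-1409/2048; -11/16; -5/8; -1/2; 0]  → -5637/8192
value_15 [RBRBRRBBBBBBRBR]  L=[-1; -3/4; -23/32; -45/64; -89/128; -177/256; -353/512; -705/1024; -2819/4096]  R=[-5637/8192; -1409/2048; -11/16; -5/8; -1/2; 0]  → -11275/16384

-11275/16384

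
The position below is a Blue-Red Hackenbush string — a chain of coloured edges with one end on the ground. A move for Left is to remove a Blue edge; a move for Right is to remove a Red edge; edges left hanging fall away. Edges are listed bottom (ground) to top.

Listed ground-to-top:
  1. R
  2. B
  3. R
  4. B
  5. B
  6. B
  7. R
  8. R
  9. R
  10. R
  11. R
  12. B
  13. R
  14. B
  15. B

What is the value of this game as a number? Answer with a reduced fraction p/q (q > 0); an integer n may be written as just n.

edge 1 of 15 (R): { (no moves) | 0 } -> -1
edge 2 of 15 (B): { -1 | 0 } -> -1/2
edge 3 of 15 (R): { -1 | -1/2, 0 } -> -3/4
edge 4 of 15 (B): { -1, -3/4 | -1/2, 0 } -> -5/8
edge 5 of 15 (B): { -1, -3/4, -5/8 | -1/2, 0 } -> -9/16
edge 6 of 15 (B): { -1, -3/4, -5/8, -9/16 | -1/2, 0 } -> -17/32
edge 7 of 15 (R): { -1, -3/4, -5/8, -9/16 | -17/32, -1/2, 0 } -> -35/64
edge 8 of 15 (R): { -1, -3/4, -5/8, -9/16 | -35/64, -17/32, -1/2, 0 } -> -71/128
edge 9 of 15 (R): { -1, -3/4, -5/8, -9/16 | -71/128, -35/64, -17/32, -1/2, 0 } -> -143/256
edge 10 of 15 (R): { -1, -3/4, -5/8, -9/16 | -143/256, -71/128, -35/64, -17/32, -1/2, 0 } -> -287/512
edge 11 of 15 (R): { -1, -3/4, -5/8, -9/16 | -287/512, -143/256, -71/128, -35/64, -17/32, -1/2, 0 } -> -575/1024
edge 12 of 15 (B): { -1, -3/4, -5/8, -9/16, -575/1024 | -287/512, -143/256, -71/128, -35/64, -17/32, -1/2, 0 } -> -1149/2048
edge 13 of 15 (R): { -1, -3/4, -5/8, -9/16, -575/1024 | -1149/2048, -287/512, -143/256, -71/128, -35/64, -17/32, -1/2, 0 } -> -2299/4096
edge 14 of 15 (B): { -1, -3/4, -5/8, -9/16, -575/1024, -2299/4096 | -1149/2048, -287/512, -143/256, -71/128, -35/64, -17/32, -1/2, 0 } -> -4597/8192
edge 15 of 15 (B): { -1, -3/4, -5/8, -9/16, -575/1024, -2299/4096, -4597/8192 | -1149/2048, -287/512, -143/256, -71/128, -35/64, -17/32, -1/2, 0 } -> -9193/16384

-9193/16384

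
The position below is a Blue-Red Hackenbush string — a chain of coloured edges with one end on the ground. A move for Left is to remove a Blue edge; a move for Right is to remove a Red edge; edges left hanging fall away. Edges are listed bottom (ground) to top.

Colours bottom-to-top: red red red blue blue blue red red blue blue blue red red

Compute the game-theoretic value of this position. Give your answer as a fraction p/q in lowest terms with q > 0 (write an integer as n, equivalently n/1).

val_1 [r]  L=[(no moves)]  R=[0]  ⇒ -1
val_2 [rr]  L=[(no moves)]  R=[-1,0]  ⇒ -2
val_3 [rrr]  L=[(no moves)]  R=[-2,-1,0]  ⇒ -3
val_4 [rrrb]  L=[-3]  R=[-2,-1,0]  ⇒ -5/2
val_5 [rrrbb]  L=[-3,-5/2]  R=[-2,-1,0]  ⇒ -9/4
val_6 [rrrbbb]  L=[-3,-5/2,-9/4]  R=[-2,-1,0]  ⇒ -17/8
val_7 [rrrbbbr]  L=[-3,-5/2,-9/4]  R=[-17/8,-2,-1,0]  ⇒ -35/16
val_8 [rrrbbbrr]  L=[-3,-5/2,-9/4]  R=[-35/16,-17/8,-2,-1,0]  ⇒ -71/32
val_9 [rrrbbbrrb]  L=[-3,-5/2,-9/4,-71/32]  R=[-35/16,-17/8,-2,-1,0]  ⇒ -141/64
val_10 [rrrbbbrrbb]  L=[-3,-5/2,-9/4,-71/32,-141/64]  R=[-35/16,-17/8,-2,-1,0]  ⇒ -281/128
val_11 [rrrbbbrrbbb]  L=[-3,-5/2,-9/4,-71/32,-141/64,-281/128]  R=[-35/16,-17/8,-2,-1,0]  ⇒ -561/256
val_12 [rrrbbbrrbbbr]  L=[-3,-5/2,-9/4,-71/32,-141/64,-281/128]  R=[-561/256,-35/16,-17/8,-2,-1,0]  ⇒ -1123/512
val_13 [rrrbbbrrbbbrr]  L=[-3,-5/2,-9/4,-71/32,-141/64,-281/128]  R=[-1123/512,-561/256,-35/16,-17/8,-2,-1,0]  ⇒ -2247/1024

-2247/1024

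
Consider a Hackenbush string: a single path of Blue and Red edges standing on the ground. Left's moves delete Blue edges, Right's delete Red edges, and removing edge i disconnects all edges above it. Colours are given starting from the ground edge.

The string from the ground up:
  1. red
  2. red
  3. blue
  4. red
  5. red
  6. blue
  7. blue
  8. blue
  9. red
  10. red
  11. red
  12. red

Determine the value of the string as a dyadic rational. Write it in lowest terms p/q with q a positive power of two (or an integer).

Prefix values for red red blue red red blue blue blue red red red red via {L|R} + simplicity:
g(r) = {  | 0 } so -1
g(rr) = {  | -1, 0 } so -2
g(rrb) = { -2 | -1, 0 } so -3/2
g(rrbr) = { -2 | -3/2, -1, 0 } so -7/4
g(rrbrr) = { -2 | -7/4, -3/2, -1, 0 } so -15/8
g(rrbrrb) = { -2, -15/8 | -7/4, -3/2, -1, 0 } so -29/16
g(rrbrrbb) = { -2, -15/8, -29/16 | -7/4, -3/2, -1, 0 } so -57/32
g(rrbrrbbb) = { -2, -15/8, -29/16, -57/32 | -7/4, -3/2, -1, 0 } so -113/64
g(rrbrrbbbr) = { -2, -15/8, -29/16, -57/32 | -113/64, -7/4, -3/2, -1, 0 } so -227/128
g(rrbrrbbbrr) = { -2, -15/8, -29/16, -57/32 | -227/128, -113/64, -7/4, -3/2, -1, 0 } so -455/256
g(rrbrrbbbrrr) = { -2, -15/8, -29/16, -57/32 | -455/256, -227/128, -113/64, -7/4, -3/2, -1, 0 } so -911/512
g(rrbrrbbbrrrr) = { -2, -15/8, -29/16, -57/32 | -911/512, -455/256, -227/128, -113/64, -7/4, -3/2, -1, 0 } so -1823/1024

-1823/1024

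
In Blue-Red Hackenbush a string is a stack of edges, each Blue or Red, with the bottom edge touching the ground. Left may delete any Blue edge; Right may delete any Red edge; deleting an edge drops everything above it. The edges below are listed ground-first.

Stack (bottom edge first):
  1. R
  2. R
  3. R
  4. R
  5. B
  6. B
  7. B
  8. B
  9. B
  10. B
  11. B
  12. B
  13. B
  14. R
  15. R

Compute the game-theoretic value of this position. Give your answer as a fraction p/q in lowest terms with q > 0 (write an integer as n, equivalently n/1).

edge 1 of 15 (R): { ∅ | 0 } → -1
edge 2 of 15 (R): { ∅ | -1,0 } → -2
edge 3 of 15 (R): { ∅ | -2,-1,0 } → -3
edge 4 of 15 (R): { ∅ | -3,-2,-1,0 } → -4
edge 5 of 15 (B): { -4 | -3,-2,-1,0 } → -7/2
edge 6 of 15 (B): { -4,-7/2 | -3,-2,-1,0 } → -13/4
edge 7 of 15 (B): { -4,-7/2,-13/4 | -3,-2,-1,0 } → -25/8
edge 8 of 15 (B): { -4,-7/2,-13/4,-25/8 | -3,-2,-1,0 } → -49/16
edge 9 of 15 (B): { -4,-7/2,-13/4,-25/8,-49/16 | -3,-2,-1,0 } → -97/32
edge 10 of 15 (B): { -4,-7/2,-13/4,-25/8,-49/16,-97/32 | -3,-2,-1,0 } → -193/64
edge 11 of 15 (B): { -4,-7/2,-13/4,-25/8,-49/16,-97/32,-193/64 | -3,-2,-1,0 } → -385/128
edge 12 of 15 (B): { -4,-7/2,-13/4,-25/8,-49/16,-97/32,-193/64,-385/128 | -3,-2,-1,0 } → -769/256
edge 13 of 15 (B): { -4,-7/2,-13/4,-25/8,-49/16,-97/32,-193/64,-385/128,-769/256 | -3,-2,-1,0 } → -1537/512
edge 14 of 15 (R): { -4,-7/2,-13/4,-25/8,-49/16,-97/32,-193/64,-385/128,-769/256 | -1537/512,-3,-2,-1,0 } → -3075/1024
edge 15 of 15 (R): { -4,-7/2,-13/4,-25/8,-49/16,-97/32,-193/64,-385/128,-769/256 | -3075/1024,-1537/512,-3,-2,-1,0 } → -6151/2048

-6151/2048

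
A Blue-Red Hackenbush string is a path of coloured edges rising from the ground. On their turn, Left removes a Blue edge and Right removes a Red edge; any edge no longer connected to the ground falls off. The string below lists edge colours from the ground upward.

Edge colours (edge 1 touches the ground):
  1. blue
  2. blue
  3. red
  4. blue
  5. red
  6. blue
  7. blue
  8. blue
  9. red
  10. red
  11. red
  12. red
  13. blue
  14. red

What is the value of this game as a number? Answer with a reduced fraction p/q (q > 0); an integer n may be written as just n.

7045/4096

Prefix values for blue blue red blue red blue blue blue red red red red blue red via {L|R} + simplicity:
v_1 [b]  L=[0]  R=[(no moves)]  so 1
v_2 [bb]  L=[0; 1]  R=[(no moves)]  so 2
v_3 [bbr]  L=[0; 1]  R=[2]  so 3/2
v_4 [bbrb]  L=[0; 1; 3/2]  R=[2]  so 7/4
v_5 [bbrbr]  L=[0; 1; 3/2]  R=[7/4; 2]  so 13/8
v_6 [bbrbrb]  L=[0; 1; 3/2; 13/8]  R=[7/4; 2]  so 27/16
v_7 [bbrbrbb]  L=[0; 1; 3/2; 13/8; 27/16]  R=[7/4; 2]  so 55/32
v_8 [bbrbrbbb]  L=[0; 1; 3/2; 13/8; 27/16; 55/32]  R=[7/4; 2]  so 111/64
v_9 [bbrbrbbbr]  L=[0; 1; 3/2; 13/8; 27/16; 55/32]  R=[111/64; 7/4; 2]  so 221/128
v_10 [bbrbrbbbrr]  L=[0; 1; 3/2; 13/8; 27/16; 55/32]  R=[221/128; 111/64; 7/4; 2]  so 441/256
v_11 [bbrbrbbbrrr]  L=[0; 1; 3/2; 13/8; 27/16; 55/32]  R=[441/256; 221/128; 111/64; 7/4; 2]  so 881/512
v_12 [bbrbrbbbrrrr]  L=[0; 1; 3/2; 13/8; 27/16; 55/32]  R=[881/512; 441/256; 221/128; 111/64; 7/4; 2]  so 1761/1024
v_13 [bbrbrbbbrrrrb]  L=[0; 1; 3/2; 13/8; 27/16; 55/32; 1761/1024]  R=[881/512; 441/256; 221/128; 111/64; 7/4; 2]  so 3523/2048
v_14 [bbrbrbbbrrrrbr]  L=[0; 1; 3/2; 13/8; 27/16; 55/32; 1761/1024]  R=[3523/2048; 881/512; 441/256; 221/128; 111/64; 7/4; 2]  so 7045/4096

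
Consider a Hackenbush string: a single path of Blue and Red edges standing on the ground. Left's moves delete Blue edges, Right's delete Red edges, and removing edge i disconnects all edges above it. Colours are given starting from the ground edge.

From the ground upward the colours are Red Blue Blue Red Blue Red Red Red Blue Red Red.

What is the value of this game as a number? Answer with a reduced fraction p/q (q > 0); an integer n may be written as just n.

-375/1024

R: Left { — }, Right { 0 } — simplest -1
RB: Left { -1 }, Right { 0 } — simplest -1/2
RBB: Left { -1; -1/2 }, Right { 0 } — simplest -1/4
RBBR: Left { -1; -1/2 }, Right { -1/4; 0 } — simplest -3/8
RBBRB: Left { -1; -1/2; -3/8 }, Right { -1/4; 0 } — simplest -5/16
RBBRBR: Left { -1; -1/2; -3/8 }, Right { -5/16; -1/4; 0 } — simplest -11/32
RBBRBRR: Left { -1; -1/2; -3/8 }, Right { -11/32; -5/16; -1/4; 0 } — simplest -23/64
RBBRBRRR: Left { -1; -1/2; -3/8 }, Right { -23/64; -11/32; -5/16; -1/4; 0 } — simplest -47/128
RBBRBRRRB: Left { -1; -1/2; -3/8; -47/128 }, Right { -23/64; -11/32; -5/16; -1/4; 0 } — simplest -93/256
RBBRBRRRBR: Left { -1; -1/2; -3/8; -47/128 }, Right { -93/256; -23/64; -11/32; -5/16; -1/4; 0 } — simplest -187/512
RBBRBRRRBRR: Left { -1; -1/2; -3/8; -47/128 }, Right { -187/512; -93/256; -23/64; -11/32; -5/16; -1/4; 0 } — simplest -375/1024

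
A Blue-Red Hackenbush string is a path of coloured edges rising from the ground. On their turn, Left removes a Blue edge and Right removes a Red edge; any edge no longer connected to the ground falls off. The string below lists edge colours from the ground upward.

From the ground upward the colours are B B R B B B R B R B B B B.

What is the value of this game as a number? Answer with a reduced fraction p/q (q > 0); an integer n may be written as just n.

3935/2048

Build G(s[:k]) for k = 1..13, string s = B B R B B B R B R B B B B.
edge 1 of 13 (B): { 0 | · } -> 1
edge 2 of 13 (B): { 0; 1 | · } -> 2
edge 3 of 13 (R): { 0; 1 | 2 } -> 3/2
edge 4 of 13 (B): { 0; 1; 3/2 | 2 } -> 7/4
edge 5 of 13 (B): { 0; 1; 3/2; 7/4 | 2 } -> 15/8
edge 6 of 13 (B): { 0; 1; 3/2; 7/4; 15/8 | 2 } -> 31/16
edge 7 of 13 (R): { 0; 1; 3/2; 7/4; 15/8 | 31/16; 2 } -> 61/32
edge 8 of 13 (B): { 0; 1; 3/2; 7/4; 15/8; 61/32 | 31/16; 2 } -> 123/64
edge 9 of 13 (R): { 0; 1; 3/2; 7/4; 15/8; 61/32 | 123/64; 31/16; 2 } -> 245/128
edge 10 of 13 (B): { 0; 1; 3/2; 7/4; 15/8; 61/32; 245/128 | 123/64; 31/16; 2 } -> 491/256
edge 11 of 13 (B): { 0; 1; 3/2; 7/4; 15/8; 61/32; 245/128; 491/256 | 123/64; 31/16; 2 } -> 983/512
edge 12 of 13 (B): { 0; 1; 3/2; 7/4; 15/8; 61/32; 245/128; 491/256; 983/512 | 123/64; 31/16; 2 } -> 1967/1024
edge 13 of 13 (B): { 0; 1; 3/2; 7/4; 15/8; 61/32; 245/128; 491/256; 983/512; 1967/1024 | 123/64; 31/16; 2 } -> 3935/2048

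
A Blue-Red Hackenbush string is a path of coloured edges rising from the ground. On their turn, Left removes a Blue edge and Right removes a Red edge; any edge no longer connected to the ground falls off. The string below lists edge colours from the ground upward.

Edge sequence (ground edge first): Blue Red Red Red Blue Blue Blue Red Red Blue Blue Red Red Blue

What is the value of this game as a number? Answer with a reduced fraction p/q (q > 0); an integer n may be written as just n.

1843/8192

Recurse on prefixes of the 14-edge string Blue Red Red Red Blue Blue Blue Red Red Blue Blue Red Red Blue:
step 1: add Blue to get B; options L={ 0 } R={ none } => 1
step 2: add Red to get BR; options L={ 0 } R={ 1 } => 1/2
step 3: add Red to get BRR; options L={ 0 } R={ 1/2; 1 } => 1/4
step 4: add Red to get BRRR; options L={ 0 } R={ 1/4; 1/2; 1 } => 1/8
step 5: add Blue to get BRRRB; options L={ 0; 1/8 } R={ 1/4; 1/2; 1 } => 3/16
step 6: add Blue to get BRRRBB; options L={ 0; 1/8; 3/16 } R={ 1/4; 1/2; 1 } => 7/32
step 7: add Blue to get BRRRBBB; options L={ 0; 1/8; 3/16; 7/32 } R={ 1/4; 1/2; 1 } => 15/64
step 8: add Red to get BRRRBBBR; options L={ 0; 1/8; 3/16; 7/32 } R={ 15/64; 1/4; 1/2; 1 } => 29/128
step 9: add Red to get BRRRBBBRR; options L={ 0; 1/8; 3/16; 7/32 } R={ 29/128; 15/64; 1/4; 1/2; 1 } => 57/256
step 10: add Blue to get BRRRBBBRRB; options L={ 0; 1/8; 3/16; 7/32; 57/256 } R={ 29/128; 15/64; 1/4; 1/2; 1 } => 115/512
step 11: add Blue to get BRRRBBBRRBB; options L={ 0; 1/8; 3/16; 7/32; 57/256; 115/512 } R={ 29/128; 15/64; 1/4; 1/2; 1 } => 231/1024
step 12: add Red to get BRRRBBBRRBBR; options L={ 0; 1/8; 3/16; 7/32; 57/256; 115/512 } R={ 231/1024; 29/128; 15/64; 1/4; 1/2; 1 } => 461/2048
step 13: add Red to get BRRRBBBRRBBRR; options L={ 0; 1/8; 3/16; 7/32; 57/256; 115/512 } R={ 461/2048; 231/1024; 29/128; 15/64; 1/4; 1/2; 1 } => 921/4096
step 14: add Blue to get BRRRBBBRRBBRRB; options L={ 0; 1/8; 3/16; 7/32; 57/256; 115/512; 921/4096 } R={ 461/2048; 231/1024; 29/128; 15/64; 1/4; 1/2; 1 } => 1843/8192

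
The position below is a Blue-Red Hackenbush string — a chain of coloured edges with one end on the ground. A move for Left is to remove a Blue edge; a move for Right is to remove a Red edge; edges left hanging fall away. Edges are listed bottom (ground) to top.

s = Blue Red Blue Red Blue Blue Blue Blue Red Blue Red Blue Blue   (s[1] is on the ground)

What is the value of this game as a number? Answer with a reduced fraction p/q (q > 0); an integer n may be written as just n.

3031/4096

Prefix values for Blue Red Blue Red Blue Blue Blue Blue Red Blue Red Blue Blue via {L|R} + simplicity:
B: Left { 0 }, Right { (no moves) } gives simplest 1
BR: Left { 0 }, Right { 1 } gives simplest 1/2
BRB: Left { 0 1/2 }, Right { 1 } gives simplest 3/4
BRBR: Left { 0 1/2 }, Right { 3/4 1 } gives simplest 5/8
BRBRB: Left { 0 1/2 5/8 }, Right { 3/4 1 } gives simplest 11/16
BRBRBB: Left { 0 1/2 5/8 11/16 }, Right { 3/4 1 } gives simplest 23/32
BRBRBBB: Left { 0 1/2 5/8 11/16 23/32 }, Right { 3/4 1 } gives simplest 47/64
BRBRBBBB: Left { 0 1/2 5/8 11/16 23/32 47/64 }, Right { 3/4 1 } gives simplest 95/128
BRBRBBBBR: Left { 0 1/2 5/8 11/16 23/32 47/64 }, Right { 95/128 3/4 1 } gives simplest 189/256
BRBRBBBBRB: Left { 0 1/2 5/8 11/16 23/32 47/64 189/256 }, Right { 95/128 3/4 1 } gives simplest 379/512
BRBRBBBBRBR: Left { 0 1/2 5/8 11/16 23/32 47/64 189/256 }, Right { 379/512 95/128 3/4 1 } gives simplest 757/1024
BRBRBBBBRBRB: Left { 0 1/2 5/8 11/16 23/32 47/64 189/256 757/1024 }, Right { 379/512 95/128 3/4 1 } gives simplest 1515/2048
BRBRBBBBRBRBB: Left { 0 1/2 5/8 11/16 23/32 47/64 189/256 757/1024 1515/2048 }, Right { 379/512 95/128 3/4 1 } gives simplest 3031/4096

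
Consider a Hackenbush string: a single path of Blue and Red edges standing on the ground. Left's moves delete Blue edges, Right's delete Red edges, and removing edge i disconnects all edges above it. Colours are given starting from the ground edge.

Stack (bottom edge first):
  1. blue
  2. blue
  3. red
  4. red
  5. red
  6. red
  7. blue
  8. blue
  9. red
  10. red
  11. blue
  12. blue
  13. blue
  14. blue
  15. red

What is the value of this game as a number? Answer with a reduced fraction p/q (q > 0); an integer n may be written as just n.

Prefix values for blue blue red red red red blue blue red red blue blue blue blue red via {L|R} + simplicity:
1 of 15 · b · max L 0 · min R +∞ so 1
2 of 15 · bb · max L 1 · min R +∞ so 2
3 of 15 · bbr · max L 1 · min R 2 so 3/2
4 of 15 · bbrr · max L 1 · min R 3/2 so 5/4
5 of 15 · bbrrr · max L 1 · min R 5/4 so 9/8
6 of 15 · bbrrrr · max L 1 · min R 9/8 so 17/16
7 of 15 · bbrrrrb · max L 17/16 · min R 9/8 so 35/32
8 of 15 · bbrrrrbb · max L 35/32 · min R 9/8 so 71/64
9 of 15 · bbrrrrbbr · max L 35/32 · min R 71/64 so 141/128
10 of 15 · bbrrrrbbrr · max L 35/32 · min R 141/128 so 281/256
11 of 15 · bbrrrrbbrrb · max L 281/256 · min R 141/128 so 563/512
12 of 15 · bbrrrrbbrrbb · max L 563/512 · min R 141/128 so 1127/1024
13 of 15 · bbrrrrbbrrbbb · max L 1127/1024 · min R 141/128 so 2255/2048
14 of 15 · bbrrrrbbrrbbbb · max L 2255/2048 · min R 141/128 so 4511/4096
15 of 15 · bbrrrrbbrrbbbbr · max L 2255/2048 · min R 4511/4096 so 9021/8192

9021/8192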